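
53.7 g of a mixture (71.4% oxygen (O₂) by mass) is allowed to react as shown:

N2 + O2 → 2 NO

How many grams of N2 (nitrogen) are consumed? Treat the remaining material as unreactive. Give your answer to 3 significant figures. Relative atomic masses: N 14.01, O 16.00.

33.6 g

Mass of pure O2 = 53.7 g × 0.714 = 38.34 g.
M(O2) = 2(16.00) = 32.00 g/mol.
M(N2) = 2(14.01) = 28.02 g/mol.
n(O2) = 38.34 g / 32.00 g/mol = 1.198 mol.
From the equation the O2:N2 mole ratio is 1:1, so n(N2) = 1.198 × 1/1 = 1.198 mol.
Mass of N2 = 1.198 mol × 28.02 g/mol = 33.57 g.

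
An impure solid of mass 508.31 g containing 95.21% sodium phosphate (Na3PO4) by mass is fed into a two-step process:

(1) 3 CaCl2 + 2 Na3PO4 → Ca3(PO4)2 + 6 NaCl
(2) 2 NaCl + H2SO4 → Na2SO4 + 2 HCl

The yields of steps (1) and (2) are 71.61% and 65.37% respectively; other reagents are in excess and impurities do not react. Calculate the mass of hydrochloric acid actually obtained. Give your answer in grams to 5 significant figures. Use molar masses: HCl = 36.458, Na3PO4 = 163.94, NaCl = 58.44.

151.14 g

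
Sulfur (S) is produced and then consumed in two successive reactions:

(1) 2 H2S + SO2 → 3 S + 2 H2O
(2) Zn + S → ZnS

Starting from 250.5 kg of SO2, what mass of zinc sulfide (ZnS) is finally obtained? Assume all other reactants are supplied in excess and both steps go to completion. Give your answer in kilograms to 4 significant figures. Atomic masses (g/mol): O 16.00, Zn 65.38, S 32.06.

M(SO2) = 32.06 + 2(16.00) = 64.06 g/mol.
M(ZnS) = 65.38 + 32.06 = 97.44 g/mol.
250.5 kg = 250500 g.
n(SO2) = 250500 / 64.06 = 3910.4 mol.
Step 1 gives a 1:3 ratio of SO2 to S, so n(S) = 11731 mol.
In step 2 the S:ZnS ratio is 1:1, so n(ZnS) = 11731 mol.
Mass of ZnS = 11731 × 97.44 = 1.1431 × 10^6 g = 1143 kg.

1143 kg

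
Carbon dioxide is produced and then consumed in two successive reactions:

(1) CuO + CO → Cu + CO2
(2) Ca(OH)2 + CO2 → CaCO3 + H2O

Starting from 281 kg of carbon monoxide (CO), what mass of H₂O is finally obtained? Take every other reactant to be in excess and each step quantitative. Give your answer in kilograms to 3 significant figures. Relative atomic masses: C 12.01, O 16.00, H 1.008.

181 kg

M(CO) = 12.01 + 16.00 = 28.01 g/mol.
M(H2O) = 2(1.008) + 16.00 = 18.016 g/mol.
281 kg = 281000 g.
n(CO) = 281000 / 28.01 = 10030 mol.
Step 1 gives a 1:1 ratio of CO to CO2, so n(CO2) = 10030 mol.
In step 2 the CO2:H2O ratio is 1:1, so n(H2O) = 10030 mol.
Mass of H2O = 10030 × 18.016 = 180700 g = 181 kg.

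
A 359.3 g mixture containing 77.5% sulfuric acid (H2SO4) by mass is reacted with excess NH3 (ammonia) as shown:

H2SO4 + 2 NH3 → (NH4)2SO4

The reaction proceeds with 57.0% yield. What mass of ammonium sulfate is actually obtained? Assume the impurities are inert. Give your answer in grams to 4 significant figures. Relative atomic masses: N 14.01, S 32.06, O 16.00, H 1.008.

Pure H2SO4 available = 359.3 g × 0.775 = 278.46 g.
M(H2SO4) = 2(1.008) + 32.06 + 4(16.00) = 98.076 g/mol.
M((NH4)2SO4) = 2(14.01) + 8(1.008) + 32.06 + 4(16.00) = 132.144 g/mol.
n(H2SO4) = 278.46 g / 98.076 g/mol = 2.8392 mol.
From the equation the H2SO4:(NH4)2SO4 mole ratio is 1:1, so n((NH4)2SO4) = 2.8392 × 1/1 = 2.8392 mol.
Mass of (NH4)2SO4 = 2.8392 mol × 132.144 g/mol = 375.18 g.
Actual mass collected = 375.18 g × 0.570 = 213.85 g.

213.9 g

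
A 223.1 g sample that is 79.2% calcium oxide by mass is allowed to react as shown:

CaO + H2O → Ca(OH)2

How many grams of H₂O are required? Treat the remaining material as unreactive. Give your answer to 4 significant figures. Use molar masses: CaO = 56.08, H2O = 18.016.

Mass of pure CaO = 223.1 g × 0.792 = 176.70 g.
n(CaO) = 176.70 g / 56.08 g/mol = 3.1508 mol.
From the equation the CaO:H2O mole ratio is 1:1, so n(H2O) = 3.1508 × 1/1 = 3.1508 mol.
Mass of H2O = 3.1508 mol × 18.016 g/mol = 56.764 g.

56.76 g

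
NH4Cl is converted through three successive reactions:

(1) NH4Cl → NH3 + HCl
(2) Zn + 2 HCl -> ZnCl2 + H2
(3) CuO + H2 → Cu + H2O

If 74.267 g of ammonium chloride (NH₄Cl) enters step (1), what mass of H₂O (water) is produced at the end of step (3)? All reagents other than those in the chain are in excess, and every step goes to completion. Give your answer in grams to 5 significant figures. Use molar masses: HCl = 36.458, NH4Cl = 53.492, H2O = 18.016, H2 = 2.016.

12.506 g

n(NH4Cl) = 74.267 / 53.492 = 1.38838 mol.
Reaction (1): NH4Cl→HCl ratio 1:1 ⇒ n(HCl) = 1.38838 mol.
Reaction (2): HCl→H2 ratio 2:1 ⇒ n(H2) = 0.694188 mol.
Reaction (3): H2→H2O ratio 1:1 ⇒ n(H2O) = 0.694188 mol.
Mass of H2O = 0.694188 × 18.016 = 12.5065 g.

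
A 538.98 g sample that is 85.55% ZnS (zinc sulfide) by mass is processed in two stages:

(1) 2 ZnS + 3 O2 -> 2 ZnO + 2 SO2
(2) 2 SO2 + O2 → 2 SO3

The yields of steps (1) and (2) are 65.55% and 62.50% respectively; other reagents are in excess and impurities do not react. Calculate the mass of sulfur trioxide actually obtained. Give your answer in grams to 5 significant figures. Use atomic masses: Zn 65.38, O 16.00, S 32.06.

Pure ZnS = 538.98 × 0.8555 = 461.097 g.
M(ZnS) = 65.38 + 32.06 = 97.44 g/mol.
M(SO3) = 32.06 + 3(16.00) = 80.06 g/mol.
n(ZnS) = 461.097 / 97.44 = 4.73212 mol.
Step 1 (ZnS:SO2 = 2:2): theoretical n(SO2) = 4.73212 mol; at 65.55% yield, n(SO2) = 3.10190 mol.
Step 2 (SO2:SO3 = 2:2): theoretical n(SO3) = 3.10190 mol, so theoretical mass = 3.10190 × 80.06 = 248.338 g.
At 62.50% yield, actual mass of SO3 = 248.338 × 0.6250 = 155.211 g.

155.21 g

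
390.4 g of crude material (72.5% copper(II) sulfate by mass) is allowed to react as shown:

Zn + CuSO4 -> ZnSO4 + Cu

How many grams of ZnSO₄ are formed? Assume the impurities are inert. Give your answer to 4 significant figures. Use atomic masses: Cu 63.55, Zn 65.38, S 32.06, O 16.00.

Mass of pure CuSO4 = 390.4 g × 0.725 = 283.04 g.
M(CuSO4) = 63.55 + 32.06 + 4(16.00) = 159.61 g/mol.
M(ZnSO4) = 65.38 + 32.06 + 4(16.00) = 161.44 g/mol.
n(CuSO4) = 283.04 g / 159.61 g/mol = 1.7733 mol.
From the equation the CuSO4:ZnSO4 mole ratio is 1:1, so n(ZnSO4) = 1.7733 × 1/1 = 1.7733 mol.
Mass of ZnSO4 = 1.7733 mol × 161.44 g/mol = 286.29 g.

286.3 g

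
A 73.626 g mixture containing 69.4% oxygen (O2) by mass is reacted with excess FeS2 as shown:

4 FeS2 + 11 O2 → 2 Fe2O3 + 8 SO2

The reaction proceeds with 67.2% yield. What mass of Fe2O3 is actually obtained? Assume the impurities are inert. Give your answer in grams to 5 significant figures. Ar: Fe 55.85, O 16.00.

Pure O2 available = 73.626 g × 0.694 = 51.0964 g.
M(O2) = 2(16.00) = 32.00 g/mol.
M(Fe2O3) = 2(55.85) + 3(16.00) = 159.70 g/mol.
n(O2) = 51.0964 g / 32.00 g/mol = 1.59676 mol.
From the equation the O2:Fe2O3 mole ratio is 11:2, so n(Fe2O3) = 1.59676 × 2/11 = 0.290321 mol.
Mass of Fe2O3 = 0.290321 mol × 159.70 g/mol = 46.3642 g.
Actual mass collected = 46.3642 g × 0.672 = 31.1568 g.

31.157 g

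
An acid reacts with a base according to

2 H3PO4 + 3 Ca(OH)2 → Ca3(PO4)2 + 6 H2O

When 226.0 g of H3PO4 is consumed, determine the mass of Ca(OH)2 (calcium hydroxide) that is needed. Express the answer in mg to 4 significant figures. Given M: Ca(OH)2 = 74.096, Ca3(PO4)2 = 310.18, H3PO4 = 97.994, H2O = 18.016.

256300 mg

n(H3PO4) = 226.00 g / 97.994 g/mol = 2.3063 mol.
From the equation the H3PO4:Ca(OH)2 mole ratio is 2:3, so n(Ca(OH)2) = 2.3063 × 3/2 = 3.4594 mol.
Mass of Ca(OH)2 = 3.4594 mol × 74.096 g/mol = 256.33 g.
Converting to mg: 256.33 g = 256300 mg.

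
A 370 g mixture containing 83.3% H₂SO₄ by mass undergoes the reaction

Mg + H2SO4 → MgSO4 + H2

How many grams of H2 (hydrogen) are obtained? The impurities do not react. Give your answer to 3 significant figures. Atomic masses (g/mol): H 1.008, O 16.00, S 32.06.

6.34 g

Mass of pure H2SO4 = 370 g × 0.833 = 308.2 g.
M(H2SO4) = 2(1.008) + 32.06 + 4(16.00) = 98.076 g/mol.
M(H2) = 2(1.008) = 2.016 g/mol.
n(H2SO4) = 308.2 g / 98.076 g/mol = 3.143 mol.
From the equation the H2SO4:H2 mole ratio is 1:1, so n(H2) = 3.143 × 1/1 = 3.143 mol.
Mass of H2 = 3.143 mol × 2.016 g/mol = 6.335 g.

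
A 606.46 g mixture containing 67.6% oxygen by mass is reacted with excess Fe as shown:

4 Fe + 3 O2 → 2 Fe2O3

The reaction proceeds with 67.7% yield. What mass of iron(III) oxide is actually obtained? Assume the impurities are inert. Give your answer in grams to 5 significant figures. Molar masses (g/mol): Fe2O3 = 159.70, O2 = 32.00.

Pure O2 available = 606.46 g × 0.676 = 409.967 g.
n(O2) = 409.967 g / 32.00 g/mol = 12.8115 mol.
From the equation the O2:Fe2O3 mole ratio is 3:2, so n(Fe2O3) = 12.8115 × 2/3 = 8.54098 mol.
Mass of Fe2O3 = 8.54098 mol × 159.70 g/mol = 1363.99 g.
Actual mass collected = 1363.99 g × 0.677 = 923.424 g.

923.42 g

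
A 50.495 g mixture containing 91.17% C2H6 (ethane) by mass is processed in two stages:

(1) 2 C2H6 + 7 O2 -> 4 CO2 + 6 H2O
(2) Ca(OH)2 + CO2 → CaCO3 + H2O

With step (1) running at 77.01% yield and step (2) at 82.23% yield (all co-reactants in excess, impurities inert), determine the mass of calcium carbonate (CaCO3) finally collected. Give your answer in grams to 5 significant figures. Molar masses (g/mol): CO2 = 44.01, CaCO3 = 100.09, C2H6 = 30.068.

194.09 g

Pure C2H6 = 50.495 × 0.9117 = 46.0363 g.
n(C2H6) = 46.0363 / 30.068 = 1.53107 mol.
Step 1 (C2H6:CO2 = 2:4): theoretical n(CO2) = 3.06215 mol; at 77.01% yield, n(CO2) = 2.35816 mol.
Step 2 (CO2:CaCO3 = 1:1): theoretical n(CaCO3) = 2.35816 mol, so theoretical mass = 2.35816 × 100.09 = 236.028 g.
At 82.23% yield, actual mass of CaCO3 = 236.028 × 0.8223 = 194.086 g.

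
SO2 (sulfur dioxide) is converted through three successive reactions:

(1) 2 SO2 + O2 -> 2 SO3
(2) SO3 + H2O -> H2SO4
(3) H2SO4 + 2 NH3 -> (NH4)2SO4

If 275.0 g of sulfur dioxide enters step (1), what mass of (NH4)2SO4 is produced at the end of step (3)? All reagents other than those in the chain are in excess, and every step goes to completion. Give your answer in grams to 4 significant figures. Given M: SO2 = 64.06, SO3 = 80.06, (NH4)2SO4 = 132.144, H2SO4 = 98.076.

n(SO2) = 275.0 / 64.06 = 4.2929 mol.
Reaction (1): SO2→SO3 ratio 2:2 ⇒ n(SO3) = 4.2929 mol.
Reaction (2): SO3→H2SO4 ratio 1:1 ⇒ n(H2SO4) = 4.2929 mol.
Reaction (3): H2SO4→(NH4)2SO4 ratio 1:1 ⇒ n((NH4)2SO4) = 4.2929 mol.
Mass of (NH4)2SO4 = 4.2929 × 132.144 = 567.27 g.

567.3 g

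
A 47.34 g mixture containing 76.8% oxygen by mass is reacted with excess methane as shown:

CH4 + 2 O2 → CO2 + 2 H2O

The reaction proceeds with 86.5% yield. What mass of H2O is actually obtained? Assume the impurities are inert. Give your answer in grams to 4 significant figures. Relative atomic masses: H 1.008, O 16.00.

Pure O2 available = 47.34 g × 0.768 = 36.357 g.
M(O2) = 2(16.00) = 32.00 g/mol.
M(H2O) = 2(1.008) + 16.00 = 18.016 g/mol.
n(O2) = 36.357 g / 32.00 g/mol = 1.1362 mol.
From the equation the O2:H2O mole ratio is 2:2, so n(H2O) = 1.1362 × 2/2 = 1.1362 mol.
Mass of H2O = 1.1362 mol × 18.016 g/mol = 20.469 g.
Actual mass collected = 20.469 g × 0.865 = 17.706 g.

17.71 g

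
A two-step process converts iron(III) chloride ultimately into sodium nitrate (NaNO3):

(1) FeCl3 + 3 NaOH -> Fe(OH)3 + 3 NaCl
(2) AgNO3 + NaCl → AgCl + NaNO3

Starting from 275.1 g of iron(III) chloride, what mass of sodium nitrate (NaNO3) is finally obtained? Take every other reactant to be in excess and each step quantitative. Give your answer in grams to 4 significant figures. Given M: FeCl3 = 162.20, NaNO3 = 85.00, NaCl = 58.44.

n(FeCl3) = 275.10 / 162.20 = 1.6961 mol.
Step 1 gives a 1:3 ratio of FeCl3 to NaCl, so n(NaCl) = 5.0882 mol.
In step 2 the NaCl:NaNO3 ratio is 1:1, so n(NaNO3) = 5.0882 mol.
Mass of NaNO3 = 5.0882 × 85.00 = 432.49 g.

432.5 g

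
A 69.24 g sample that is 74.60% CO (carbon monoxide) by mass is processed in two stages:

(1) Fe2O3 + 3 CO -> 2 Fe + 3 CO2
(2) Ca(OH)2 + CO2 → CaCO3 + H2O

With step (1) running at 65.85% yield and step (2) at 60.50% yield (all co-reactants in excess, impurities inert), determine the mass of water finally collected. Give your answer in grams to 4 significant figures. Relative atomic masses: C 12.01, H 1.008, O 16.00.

13.24 g

Pure CO = 69.24 × 0.7460 = 51.653 g.
M(CO) = 12.01 + 16.00 = 28.01 g/mol.
M(H2O) = 2(1.008) + 16.00 = 18.016 g/mol.
n(CO) = 51.653 / 28.01 = 1.8441 mol.
Step 1 (CO:CO2 = 3:3): theoretical n(CO2) = 1.8441 mol; at 65.85% yield, n(CO2) = 1.2143 mol.
Step 2 (CO2:H2O = 1:1): theoretical n(H2O) = 1.2143 mol, so theoretical mass = 1.2143 × 18.016 = 21.877 g.
At 60.50% yield, actual mass of H2O = 21.877 × 0.6050 = 13.236 g.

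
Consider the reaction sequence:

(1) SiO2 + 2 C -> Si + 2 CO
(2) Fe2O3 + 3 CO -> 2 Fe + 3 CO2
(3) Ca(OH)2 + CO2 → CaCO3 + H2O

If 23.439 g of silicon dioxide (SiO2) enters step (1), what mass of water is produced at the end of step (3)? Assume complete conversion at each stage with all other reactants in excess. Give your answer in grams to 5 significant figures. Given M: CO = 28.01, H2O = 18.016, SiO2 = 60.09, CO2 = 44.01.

14.055 g

n(SiO2) = 23.439 / 60.09 = 0.390065 mol.
Reaction (1): SiO2→CO ratio 1:2 ⇒ n(CO) = 0.780130 mol.
Reaction (2): CO→CO2 ratio 3:3 ⇒ n(CO2) = 0.780130 mol.
Reaction (3): CO2→H2O ratio 1:1 ⇒ n(H2O) = 0.780130 mol.
Mass of H2O = 0.780130 × 18.016 = 14.0548 g.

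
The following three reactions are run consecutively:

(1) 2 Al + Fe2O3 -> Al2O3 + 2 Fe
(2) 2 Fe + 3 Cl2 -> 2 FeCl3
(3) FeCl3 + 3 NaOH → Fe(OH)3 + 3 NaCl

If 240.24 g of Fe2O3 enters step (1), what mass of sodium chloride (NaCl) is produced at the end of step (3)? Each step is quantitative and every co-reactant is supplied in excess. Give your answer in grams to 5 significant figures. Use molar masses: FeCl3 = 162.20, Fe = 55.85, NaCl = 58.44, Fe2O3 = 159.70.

n(Fe2O3) = 240.24 / 159.70 = 1.50432 mol.
Reaction (1): Fe2O3→Fe ratio 1:2 ⇒ n(Fe) = 3.00864 mol.
Reaction (2): Fe→FeCl3 ratio 2:2 ⇒ n(FeCl3) = 3.00864 mol.
Reaction (3): FeCl3→NaCl ratio 1:3 ⇒ n(NaCl) = 9.02592 mol.
Mass of NaCl = 9.02592 × 58.44 = 527.475 g.

527.47 g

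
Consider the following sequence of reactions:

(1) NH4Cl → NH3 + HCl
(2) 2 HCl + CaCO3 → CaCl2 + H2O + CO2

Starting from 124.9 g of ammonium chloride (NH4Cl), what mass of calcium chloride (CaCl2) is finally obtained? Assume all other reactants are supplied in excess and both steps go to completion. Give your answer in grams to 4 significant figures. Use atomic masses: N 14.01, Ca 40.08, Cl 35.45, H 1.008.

129.6 g

M(NH4Cl) = 14.01 + 4(1.008) + 35.45 = 53.492 g/mol.
M(CaCl2) = 40.08 + 2(35.45) = 110.98 g/mol.
n(NH4Cl) = 124.90 / 53.492 = 2.3349 mol.
Step 1 gives a 1:1 ratio of NH4Cl to HCl, so n(HCl) = 2.3349 mol.
In step 2 the HCl:CaCl2 ratio is 2:1, so n(CaCl2) = 1.1675 mol.
Mass of CaCl2 = 1.1675 × 110.98 = 129.57 g.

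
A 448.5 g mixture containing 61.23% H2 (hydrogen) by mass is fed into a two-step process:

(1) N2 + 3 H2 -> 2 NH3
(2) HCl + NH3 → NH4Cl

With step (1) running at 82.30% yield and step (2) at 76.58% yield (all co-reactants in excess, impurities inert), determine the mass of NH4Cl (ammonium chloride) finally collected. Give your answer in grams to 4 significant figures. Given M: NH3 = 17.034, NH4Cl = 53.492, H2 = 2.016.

3062 g

Pure H2 = 448.5 × 0.6123 = 274.62 g.
n(H2) = 274.62 / 2.016 = 136.22 mol.
Step 1 (H2:NH3 = 3:2): theoretical n(NH3) = 90.812 mol; at 82.30% yield, n(NH3) = 74.739 mol.
Step 2 (NH3:NH4Cl = 1:1): theoretical n(NH4Cl) = 74.739 mol, so theoretical mass = 74.739 × 53.492 = 3997.9 g.
At 76.58% yield, actual mass of NH4Cl = 3997.9 × 0.7658 = 3061.6 g.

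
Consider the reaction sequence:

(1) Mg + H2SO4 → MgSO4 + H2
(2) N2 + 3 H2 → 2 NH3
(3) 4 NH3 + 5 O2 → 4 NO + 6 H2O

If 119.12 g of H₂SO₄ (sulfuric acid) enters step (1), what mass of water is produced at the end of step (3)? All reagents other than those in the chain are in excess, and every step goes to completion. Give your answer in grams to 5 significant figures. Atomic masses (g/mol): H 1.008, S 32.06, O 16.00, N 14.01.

21.882 g

M(H2SO4) = 2(1.008) + 32.06 + 4(16.00) = 98.076 g/mol.
M(H2O) = 2(1.008) + 16.00 = 18.016 g/mol.
n(H2SO4) = 119.12 / 98.076 = 1.21457 mol.
Reaction (1): H2SO4→H2 ratio 1:1 ⇒ n(H2) = 1.21457 mol.
Reaction (2): H2→NH3 ratio 3:2 ⇒ n(NH3) = 0.809712 mol.
Reaction (3): NH3→H2O ratio 4:6 ⇒ n(H2O) = 1.21457 mol.
Mass of H2O = 1.21457 × 18.016 = 21.8817 g.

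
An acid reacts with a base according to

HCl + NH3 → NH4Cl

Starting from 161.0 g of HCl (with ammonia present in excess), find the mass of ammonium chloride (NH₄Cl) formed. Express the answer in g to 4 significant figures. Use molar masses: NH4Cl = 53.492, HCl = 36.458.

n(HCl) = 161.00 g / 36.458 g/mol = 4.4160 mol.
From the equation the HCl:NH4Cl mole ratio is 1:1, so n(NH4Cl) = 4.4160 × 1/1 = 4.4160 mol.
Mass of NH4Cl = 4.4160 mol × 53.492 g/mol = 236.22 g.

236.2 g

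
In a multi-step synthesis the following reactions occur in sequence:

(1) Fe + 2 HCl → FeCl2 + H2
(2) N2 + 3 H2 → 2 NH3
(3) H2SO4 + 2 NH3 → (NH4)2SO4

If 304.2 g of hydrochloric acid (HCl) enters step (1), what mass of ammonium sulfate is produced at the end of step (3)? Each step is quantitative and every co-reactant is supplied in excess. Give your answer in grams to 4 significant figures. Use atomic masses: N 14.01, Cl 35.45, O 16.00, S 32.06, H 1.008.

M(HCl) = 1.008 + 35.45 = 36.458 g/mol.
M((NH4)2SO4) = 2(14.01) + 8(1.008) + 32.06 + 4(16.00) = 132.144 g/mol.
n(HCl) = 304.2 / 36.458 = 8.3438 mol.
Reaction (1): HCl→H2 ratio 2:1 ⇒ n(H2) = 4.1719 mol.
Reaction (2): H2→NH3 ratio 3:2 ⇒ n(NH3) = 2.7813 mol.
Reaction (3): NH3→(NH4)2SO4 ratio 2:1 ⇒ n((NH4)2SO4) = 1.3906 mol.
Mass of (NH4)2SO4 = 1.3906 × 132.144 = 183.76 g.

183.8 g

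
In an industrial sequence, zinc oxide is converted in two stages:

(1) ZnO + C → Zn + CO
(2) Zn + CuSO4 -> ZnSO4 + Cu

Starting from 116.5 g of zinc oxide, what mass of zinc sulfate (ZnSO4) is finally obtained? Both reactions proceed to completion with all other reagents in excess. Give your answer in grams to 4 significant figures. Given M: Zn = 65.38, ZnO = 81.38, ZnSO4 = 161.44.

n(ZnO) = 116.50 / 81.38 = 1.4316 mol.
Step 1 gives a 1:1 ratio of ZnO to Zn, so n(Zn) = 1.4316 mol.
In step 2 the Zn:ZnSO4 ratio is 1:1, so n(ZnSO4) = 1.4316 mol.
Mass of ZnSO4 = 1.4316 × 161.44 = 231.11 g.

231.1 g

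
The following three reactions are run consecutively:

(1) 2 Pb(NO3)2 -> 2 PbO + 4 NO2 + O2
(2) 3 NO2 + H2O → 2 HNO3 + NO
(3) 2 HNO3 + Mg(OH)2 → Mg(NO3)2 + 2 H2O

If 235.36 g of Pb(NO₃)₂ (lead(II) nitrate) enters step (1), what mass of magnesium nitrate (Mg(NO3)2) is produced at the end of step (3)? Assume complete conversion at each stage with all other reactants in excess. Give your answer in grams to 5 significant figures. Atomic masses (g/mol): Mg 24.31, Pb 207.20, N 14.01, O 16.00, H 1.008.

70.267 g

M(Pb(NO3)2) = 207.20 + 2(14.01) + 6(16.00) = 331.22 g/mol.
M(Mg(NO3)2) = 24.31 + 2(14.01) + 6(16.00) = 148.33 g/mol.
n(Pb(NO3)2) = 235.36 / 331.22 = 0.710585 mol.
Reaction (1): Pb(NO3)2→NO2 ratio 2:4 ⇒ n(NO2) = 1.42117 mol.
Reaction (2): NO2→HNO3 ratio 3:2 ⇒ n(HNO3) = 0.947447 mol.
Reaction (3): HNO3→Mg(NO3)2 ratio 2:1 ⇒ n(Mg(NO3)2) = 0.473723 mol.
Mass of Mg(NO3)2 = 0.473723 × 148.33 = 70.2674 g.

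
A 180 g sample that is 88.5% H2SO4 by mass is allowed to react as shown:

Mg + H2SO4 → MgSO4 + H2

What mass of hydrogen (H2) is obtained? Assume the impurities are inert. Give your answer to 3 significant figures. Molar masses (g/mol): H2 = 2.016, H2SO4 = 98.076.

Mass of pure H2SO4 = 180 g × 0.885 = 159.3 g.
n(H2SO4) = 159.3 g / 98.076 g/mol = 1.624 mol.
From the equation the H2SO4:H2 mole ratio is 1:1, so n(H2) = 1.624 × 1/1 = 1.624 mol.
Mass of H2 = 1.624 mol × 2.016 g/mol = 3.274 g.

3.27 g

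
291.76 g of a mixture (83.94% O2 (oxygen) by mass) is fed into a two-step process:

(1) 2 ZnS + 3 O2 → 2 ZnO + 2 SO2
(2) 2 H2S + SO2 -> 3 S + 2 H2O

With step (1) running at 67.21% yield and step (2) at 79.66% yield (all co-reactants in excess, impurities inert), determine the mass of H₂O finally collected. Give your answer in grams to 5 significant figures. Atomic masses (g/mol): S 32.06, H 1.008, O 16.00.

Pure O2 = 291.76 × 0.8394 = 244.903 g.
M(O2) = 2(16.00) = 32.00 g/mol.
M(H2O) = 2(1.008) + 16.00 = 18.016 g/mol.
n(O2) = 244.903 / 32.00 = 7.65323 mol.
Step 1 (O2:SO2 = 3:2): theoretical n(SO2) = 5.10215 mol; at 67.21% yield, n(SO2) = 3.42916 mol.
Step 2 (SO2:H2O = 1:2): theoretical n(H2O) = 6.85831 mol, so theoretical mass = 6.85831 × 18.016 = 123.559 g.
At 79.66% yield, actual mass of H2O = 123.559 × 0.7966 = 98.4274 g.

98.427 g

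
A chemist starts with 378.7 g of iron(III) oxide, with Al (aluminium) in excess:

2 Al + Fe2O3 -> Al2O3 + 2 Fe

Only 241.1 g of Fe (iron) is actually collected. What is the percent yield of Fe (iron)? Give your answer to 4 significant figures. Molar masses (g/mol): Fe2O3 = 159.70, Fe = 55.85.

91.02 %

n(Fe2O3) = 378.70 g / 159.70 g/mol = 2.3713 mol.
From the equation the Fe2O3:Fe mole ratio is 1:2, so n(Fe) = 2.3713 × 2/1 = 4.7426 mol.
Mass of Fe = 4.7426 mol × 55.85 g/mol = 264.88 g.
This is the theoretical yield. Percent yield = 241.1 g / 264.88 g × 100% = 91.024%.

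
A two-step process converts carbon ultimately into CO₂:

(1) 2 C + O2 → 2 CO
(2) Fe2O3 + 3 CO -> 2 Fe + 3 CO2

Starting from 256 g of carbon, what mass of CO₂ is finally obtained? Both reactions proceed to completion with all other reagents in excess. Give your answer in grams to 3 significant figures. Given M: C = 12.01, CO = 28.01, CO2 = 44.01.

n(C) = 256.0 / 12.01 = 21.32 mol.
Step 1 gives a 2:2 ratio of C to CO, so n(CO) = 21.32 mol.
In step 2 the CO:CO2 ratio is 3:3, so n(CO2) = 21.32 mol.
Mass of CO2 = 21.32 × 44.01 = 938.1 g.

938 g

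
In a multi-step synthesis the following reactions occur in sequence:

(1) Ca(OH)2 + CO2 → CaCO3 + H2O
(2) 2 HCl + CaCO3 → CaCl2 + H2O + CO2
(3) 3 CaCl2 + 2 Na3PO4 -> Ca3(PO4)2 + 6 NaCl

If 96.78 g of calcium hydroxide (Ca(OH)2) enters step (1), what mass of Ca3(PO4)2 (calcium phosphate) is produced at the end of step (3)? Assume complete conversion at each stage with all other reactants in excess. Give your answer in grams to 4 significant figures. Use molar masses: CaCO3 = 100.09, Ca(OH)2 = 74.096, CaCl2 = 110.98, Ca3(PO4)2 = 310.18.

n(Ca(OH)2) = 96.78 / 74.096 = 1.3061 mol.
Reaction (1): Ca(OH)2→CaCO3 ratio 1:1 ⇒ n(CaCO3) = 1.3061 mol.
Reaction (2): CaCO3→CaCl2 ratio 1:1 ⇒ n(CaCl2) = 1.3061 mol.
Reaction (3): CaCl2→Ca3(PO4)2 ratio 3:1 ⇒ n(Ca3(PO4)2) = 0.43538 mol.
Mass of Ca3(PO4)2 = 0.43538 × 310.18 = 135.05 g.

135.0 g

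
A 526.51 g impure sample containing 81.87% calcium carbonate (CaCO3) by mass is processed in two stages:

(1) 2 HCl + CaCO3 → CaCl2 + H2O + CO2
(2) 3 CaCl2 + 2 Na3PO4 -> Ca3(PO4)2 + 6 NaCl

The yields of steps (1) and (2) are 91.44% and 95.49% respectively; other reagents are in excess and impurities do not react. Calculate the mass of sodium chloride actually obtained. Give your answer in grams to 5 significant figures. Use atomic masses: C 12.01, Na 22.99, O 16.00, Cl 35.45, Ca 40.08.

Pure CaCO3 = 526.51 × 0.8187 = 431.054 g.
M(CaCO3) = 40.08 + 12.01 + 3(16.00) = 100.09 g/mol.
M(NaCl) = 22.99 + 35.45 = 58.44 g/mol.
n(CaCO3) = 431.054 / 100.09 = 4.30666 mol.
Step 1 (CaCO3:CaCl2 = 1:1): theoretical n(CaCl2) = 4.30666 mol; at 91.44% yield, n(CaCl2) = 3.93801 mol.
Step 2 (CaCl2:NaCl = 3:6): theoretical n(NaCl) = 7.87602 mol, so theoretical mass = 7.87602 × 58.44 = 460.275 g.
At 95.49% yield, actual mass of NaCl = 460.275 × 0.9549 = 439.516 g.

439.52 g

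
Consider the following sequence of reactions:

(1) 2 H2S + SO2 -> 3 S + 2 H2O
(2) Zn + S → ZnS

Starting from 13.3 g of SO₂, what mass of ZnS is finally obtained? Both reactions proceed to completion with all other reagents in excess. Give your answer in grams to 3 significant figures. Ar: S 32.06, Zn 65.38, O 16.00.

M(SO2) = 32.06 + 2(16.00) = 64.06 g/mol.
M(ZnS) = 65.38 + 32.06 = 97.44 g/mol.
n(SO2) = 13.30 / 64.06 = 0.2076 mol.
Step 1 gives a 1:3 ratio of SO2 to S, so n(S) = 0.6229 mol.
In step 2 the S:ZnS ratio is 1:1, so n(ZnS) = 0.6229 mol.
Mass of ZnS = 0.6229 × 97.44 = 60.69 g.

60.7 g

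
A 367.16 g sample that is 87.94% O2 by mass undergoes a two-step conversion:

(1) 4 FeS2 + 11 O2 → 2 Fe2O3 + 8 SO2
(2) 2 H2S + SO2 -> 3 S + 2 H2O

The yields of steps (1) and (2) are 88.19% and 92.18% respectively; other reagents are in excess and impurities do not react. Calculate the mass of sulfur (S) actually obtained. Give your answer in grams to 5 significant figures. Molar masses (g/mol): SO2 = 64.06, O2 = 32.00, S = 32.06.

573.76 g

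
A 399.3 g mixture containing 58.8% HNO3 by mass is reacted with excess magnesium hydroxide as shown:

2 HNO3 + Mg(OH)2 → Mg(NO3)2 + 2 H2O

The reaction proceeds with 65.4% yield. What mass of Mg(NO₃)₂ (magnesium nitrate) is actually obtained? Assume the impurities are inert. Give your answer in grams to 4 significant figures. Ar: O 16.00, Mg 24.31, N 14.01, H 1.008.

Pure HNO3 available = 399.3 g × 0.588 = 234.79 g.
M(HNO3) = 1.008 + 14.01 + 3(16.00) = 63.018 g/mol.
M(Mg(NO3)2) = 24.31 + 2(14.01) + 6(16.00) = 148.33 g/mol.
n(HNO3) = 234.79 g / 63.018 g/mol = 3.7257 mol.
From the equation the HNO3:Mg(NO3)2 mole ratio is 2:1, so n(Mg(NO3)2) = 3.7257 × 1/2 = 1.8629 mol.
Mass of Mg(NO3)2 = 1.8629 mol × 148.33 g/mol = 276.32 g.
Actual mass collected = 276.32 g × 0.654 = 180.71 g.

180.7 g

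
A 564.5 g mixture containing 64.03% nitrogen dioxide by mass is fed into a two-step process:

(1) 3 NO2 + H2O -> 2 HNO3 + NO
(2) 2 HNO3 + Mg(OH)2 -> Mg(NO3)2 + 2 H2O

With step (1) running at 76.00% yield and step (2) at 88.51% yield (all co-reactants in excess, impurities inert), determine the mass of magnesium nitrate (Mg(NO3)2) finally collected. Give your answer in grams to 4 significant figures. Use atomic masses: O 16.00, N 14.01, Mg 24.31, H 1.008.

261.3 g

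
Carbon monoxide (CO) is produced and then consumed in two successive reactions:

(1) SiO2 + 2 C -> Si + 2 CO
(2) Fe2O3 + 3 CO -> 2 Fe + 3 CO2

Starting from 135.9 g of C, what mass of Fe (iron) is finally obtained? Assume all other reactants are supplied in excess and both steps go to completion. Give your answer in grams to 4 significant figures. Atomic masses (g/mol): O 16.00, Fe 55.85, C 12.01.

M(C) = 12.01 g/mol.
M(Fe) = 55.85 g/mol.
n(C) = 135.90 / 12.01 = 11.316 mol.
Step 1 gives a 2:2 ratio of C to CO, so n(CO) = 11.316 mol.
In step 2 the CO:Fe ratio is 3:2, so n(Fe) = 7.5437 mol.
Mass of Fe = 7.5437 × 55.85 = 421.32 g.

421.3 g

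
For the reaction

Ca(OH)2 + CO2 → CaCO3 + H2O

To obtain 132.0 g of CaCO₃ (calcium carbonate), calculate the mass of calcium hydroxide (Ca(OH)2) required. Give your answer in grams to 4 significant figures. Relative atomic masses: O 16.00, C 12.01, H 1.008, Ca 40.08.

97.72 g

M(CaCO3) = 40.08 + 12.01 + 3(16.00) = 100.09 g/mol.
M(Ca(OH)2) = 40.08 + 2(16.00) + 2(1.008) = 74.096 g/mol.
n(CaCO3) = 132.00 g / 100.09 g/mol = 1.3188 mol.
From the equation the CaCO3:Ca(OH)2 mole ratio is 1:1, so n(Ca(OH)2) = 1.3188 × 1/1 = 1.3188 mol.
Mass of Ca(OH)2 = 1.3188 mol × 74.096 g/mol = 97.719 g.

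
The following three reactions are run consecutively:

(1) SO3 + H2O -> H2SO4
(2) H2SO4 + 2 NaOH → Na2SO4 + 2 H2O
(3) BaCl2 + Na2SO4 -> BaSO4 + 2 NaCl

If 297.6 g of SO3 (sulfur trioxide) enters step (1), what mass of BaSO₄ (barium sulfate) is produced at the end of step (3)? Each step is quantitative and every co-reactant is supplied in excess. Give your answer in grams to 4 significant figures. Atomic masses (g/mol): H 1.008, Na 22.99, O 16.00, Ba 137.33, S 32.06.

867.6 g

M(SO3) = 32.06 + 3(16.00) = 80.06 g/mol.
M(BaSO4) = 137.33 + 32.06 + 4(16.00) = 233.39 g/mol.
n(SO3) = 297.6 / 80.06 = 3.7172 mol.
Reaction (1): SO3→H2SO4 ratio 1:1 ⇒ n(H2SO4) = 3.7172 mol.
Reaction (2): H2SO4→Na2SO4 ratio 1:1 ⇒ n(Na2SO4) = 3.7172 mol.
Reaction (3): Na2SO4→BaSO4 ratio 1:1 ⇒ n(BaSO4) = 3.7172 mol.
Mass of BaSO4 = 3.7172 × 233.39 = 867.56 g.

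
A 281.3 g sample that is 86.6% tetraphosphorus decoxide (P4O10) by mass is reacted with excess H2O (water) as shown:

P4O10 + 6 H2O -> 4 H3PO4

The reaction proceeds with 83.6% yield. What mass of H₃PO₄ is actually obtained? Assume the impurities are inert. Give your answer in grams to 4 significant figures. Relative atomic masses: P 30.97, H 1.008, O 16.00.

Pure P4O10 available = 281.3 g × 0.866 = 243.61 g.
M(P4O10) = 4(30.97) + 10(16.00) = 283.88 g/mol.
M(H3PO4) = 3(1.008) + 30.97 + 4(16.00) = 97.994 g/mol.
n(P4O10) = 243.61 g / 283.88 g/mol = 0.85813 mol.
From the equation the P4O10:H3PO4 mole ratio is 1:4, so n(H3PO4) = 0.85813 × 4/1 = 3.4325 mol.
Mass of H3PO4 = 3.4325 mol × 97.994 g/mol = 336.37 g.
Actual mass collected = 336.37 g × 0.836 = 281.20 g.

281.2 g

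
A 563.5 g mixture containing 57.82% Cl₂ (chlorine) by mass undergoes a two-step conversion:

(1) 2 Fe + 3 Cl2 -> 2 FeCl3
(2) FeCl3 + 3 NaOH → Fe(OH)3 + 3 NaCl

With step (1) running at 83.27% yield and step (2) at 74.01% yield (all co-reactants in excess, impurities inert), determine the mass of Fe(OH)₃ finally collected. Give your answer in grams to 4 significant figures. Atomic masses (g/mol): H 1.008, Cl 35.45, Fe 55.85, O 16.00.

201.8 g

Pure Cl2 = 563.5 × 0.5782 = 325.82 g.
M(Cl2) = 2(35.45) = 70.90 g/mol.
M(Fe(OH)3) = 55.85 + 3(16.00) + 3(1.008) = 106.874 g/mol.
n(Cl2) = 325.82 / 70.90 = 4.5954 mol.
Step 1 (Cl2:FeCl3 = 3:2): theoretical n(FeCl3) = 3.0636 mol; at 83.27% yield, n(FeCl3) = 2.5511 mol.
Step 2 (FeCl3:Fe(OH)3 = 1:1): theoretical n(Fe(OH)3) = 2.5511 mol, so theoretical mass = 2.5511 × 106.874 = 272.64 g.
At 74.01% yield, actual mass of Fe(OH)3 = 272.64 × 0.7401 = 201.78 g.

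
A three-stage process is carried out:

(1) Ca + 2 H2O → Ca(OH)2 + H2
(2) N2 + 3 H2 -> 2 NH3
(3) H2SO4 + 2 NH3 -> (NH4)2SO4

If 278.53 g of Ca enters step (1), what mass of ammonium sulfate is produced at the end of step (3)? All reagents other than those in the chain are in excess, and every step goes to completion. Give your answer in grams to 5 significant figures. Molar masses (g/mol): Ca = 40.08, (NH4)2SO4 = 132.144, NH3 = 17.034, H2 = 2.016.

n(Ca) = 278.53 / 40.08 = 6.94935 mol.
Reaction (1): Ca→H2 ratio 1:1 ⇒ n(H2) = 6.94935 mol.
Reaction (2): H2→NH3 ratio 3:2 ⇒ n(NH3) = 4.63290 mol.
Reaction (3): NH3→(NH4)2SO4 ratio 2:1 ⇒ n((NH4)2SO4) = 2.31645 mol.
Mass of (NH4)2SO4 = 2.31645 × 132.144 = 306.105 g.

306.11 g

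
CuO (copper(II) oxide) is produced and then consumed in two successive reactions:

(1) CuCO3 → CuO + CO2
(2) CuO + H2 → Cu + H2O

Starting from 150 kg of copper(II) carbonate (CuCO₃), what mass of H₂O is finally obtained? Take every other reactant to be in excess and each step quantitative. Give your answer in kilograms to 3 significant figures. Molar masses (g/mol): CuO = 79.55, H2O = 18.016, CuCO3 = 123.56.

150 kg = 150000 g.
n(CuCO3) = 150000 / 123.56 = 1214 mol.
Step 1 gives a 1:1 ratio of CuCO3 to CuO, so n(CuO) = 1214 mol.
In step 2 the CuO:H2O ratio is 1:1, so n(H2O) = 1214 mol.
Mass of H2O = 1214 × 18.016 = 21870 g = 21.9 kg.

21.9 kg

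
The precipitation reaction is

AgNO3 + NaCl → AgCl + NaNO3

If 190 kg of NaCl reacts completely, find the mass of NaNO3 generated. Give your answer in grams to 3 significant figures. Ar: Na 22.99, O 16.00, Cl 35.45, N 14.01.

M(NaCl) = 22.99 + 35.45 = 58.44 g/mol.
M(NaNO3) = 22.99 + 14.01 + 3(16.00) = 85.00 g/mol.
Convert: 190 kg = 190000 g.
n(NaCl) = 190000 g / 58.44 g/mol = 3251 mol.
From the equation the NaCl:NaNO3 mole ratio is 1:1, so n(NaNO3) = 3251 × 1/1 = 3251 mol.
Mass of NaNO3 = 3251 mol × 85.00 g/mol = 276400 g.

276000 g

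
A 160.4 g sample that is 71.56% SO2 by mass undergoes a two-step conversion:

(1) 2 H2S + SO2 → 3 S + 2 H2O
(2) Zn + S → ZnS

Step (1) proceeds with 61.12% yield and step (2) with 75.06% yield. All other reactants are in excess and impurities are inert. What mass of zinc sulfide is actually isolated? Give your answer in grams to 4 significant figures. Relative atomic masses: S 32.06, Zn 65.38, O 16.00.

Pure SO2 = 160.4 × 0.7156 = 114.78 g.
M(SO2) = 32.06 + 2(16.00) = 64.06 g/mol.
M(ZnS) = 65.38 + 32.06 = 97.44 g/mol.
n(SO2) = 114.78 / 64.06 = 1.7918 mol.
Step 1 (SO2:S = 1:3): theoretical n(S) = 5.3754 mol; at 61.12% yield, n(S) = 3.2854 mol.
Step 2 (S:ZnS = 1:1): theoretical n(ZnS) = 3.2854 mol, so theoretical mass = 3.2854 × 97.44 = 320.13 g.
At 75.06% yield, actual mass of ZnS = 320.13 × 0.7506 = 240.29 g.

240.3 g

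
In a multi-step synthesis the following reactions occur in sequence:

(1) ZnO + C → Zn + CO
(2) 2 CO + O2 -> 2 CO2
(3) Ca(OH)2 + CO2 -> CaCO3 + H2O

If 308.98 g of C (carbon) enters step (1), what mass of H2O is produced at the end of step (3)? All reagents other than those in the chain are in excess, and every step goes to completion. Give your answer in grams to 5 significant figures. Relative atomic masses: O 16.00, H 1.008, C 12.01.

463.50 g

M(C) = 12.01 g/mol.
M(H2O) = 2(1.008) + 16.00 = 18.016 g/mol.
n(C) = 308.98 / 12.01 = 25.7269 mol.
Reaction (1): C→CO ratio 1:1 ⇒ n(CO) = 25.7269 mol.
Reaction (2): CO→CO2 ratio 2:2 ⇒ n(CO2) = 25.7269 mol.
Reaction (3): CO2→H2O ratio 1:1 ⇒ n(H2O) = 25.7269 mol.
Mass of H2O = 25.7269 × 18.016 = 463.496 g.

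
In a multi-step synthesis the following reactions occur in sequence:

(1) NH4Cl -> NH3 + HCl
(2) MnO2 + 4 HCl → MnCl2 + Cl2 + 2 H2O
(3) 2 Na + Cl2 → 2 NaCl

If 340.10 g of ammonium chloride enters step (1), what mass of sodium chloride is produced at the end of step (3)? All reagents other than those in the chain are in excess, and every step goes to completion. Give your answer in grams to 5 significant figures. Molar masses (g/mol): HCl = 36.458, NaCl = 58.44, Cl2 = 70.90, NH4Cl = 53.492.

n(NH4Cl) = 340.10 / 53.492 = 6.35796 mol.
Reaction (1): NH4Cl→HCl ratio 1:1 ⇒ n(HCl) = 6.35796 mol.
Reaction (2): HCl→Cl2 ratio 4:1 ⇒ n(Cl2) = 1.58949 mol.
Reaction (3): Cl2→NaCl ratio 1:2 ⇒ n(NaCl) = 3.17898 mol.
Mass of NaCl = 3.17898 × 58.44 = 185.780 g.

185.78 g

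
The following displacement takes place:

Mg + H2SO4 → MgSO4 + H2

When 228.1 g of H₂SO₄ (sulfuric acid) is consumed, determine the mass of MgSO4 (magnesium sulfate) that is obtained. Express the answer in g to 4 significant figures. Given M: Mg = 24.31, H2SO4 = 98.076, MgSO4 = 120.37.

280.0 g

n(H2SO4) = 228.10 g / 98.076 g/mol = 2.3257 mol.
From the equation the H2SO4:MgSO4 mole ratio is 1:1, so n(MgSO4) = 2.3257 × 1/1 = 2.3257 mol.
Mass of MgSO4 = 2.3257 mol × 120.37 g/mol = 279.95 g.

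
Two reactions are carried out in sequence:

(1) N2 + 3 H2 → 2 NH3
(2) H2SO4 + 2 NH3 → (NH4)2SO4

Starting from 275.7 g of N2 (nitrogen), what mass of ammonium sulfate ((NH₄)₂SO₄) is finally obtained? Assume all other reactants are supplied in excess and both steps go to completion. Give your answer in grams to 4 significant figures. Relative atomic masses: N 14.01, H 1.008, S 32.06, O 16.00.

M(N2) = 2(14.01) = 28.02 g/mol.
M((NH4)2SO4) = 2(14.01) + 8(1.008) + 32.06 + 4(16.00) = 132.144 g/mol.
n(N2) = 275.70 / 28.02 = 9.8394 mol.
Step 1 gives a 1:2 ratio of N2 to NH3, so n(NH3) = 19.679 mol.
In step 2 the NH3:(NH4)2SO4 ratio is 2:1, so n((NH4)2SO4) = 9.8394 mol.
Mass of (NH4)2SO4 = 9.8394 × 132.144 = 1300.2 g.

1300 g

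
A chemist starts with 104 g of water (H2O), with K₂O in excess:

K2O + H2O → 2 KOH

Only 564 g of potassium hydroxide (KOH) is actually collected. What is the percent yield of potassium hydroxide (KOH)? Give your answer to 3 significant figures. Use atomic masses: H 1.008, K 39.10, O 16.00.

87.1 %

M(H2O) = 2(1.008) + 16.00 = 18.016 g/mol.
M(KOH) = 39.10 + 16.00 + 1.008 = 56.108 g/mol.
n(H2O) = 104.0 g / 18.016 g/mol = 5.773 mol.
From the equation the H2O:KOH mole ratio is 1:2, so n(KOH) = 5.773 × 2/1 = 11.55 mol.
Mass of KOH = 11.55 mol × 56.108 g/mol = 647.8 g.
This is the theoretical yield. Percent yield = 564 g / 647.8 g × 100% = 87.07%.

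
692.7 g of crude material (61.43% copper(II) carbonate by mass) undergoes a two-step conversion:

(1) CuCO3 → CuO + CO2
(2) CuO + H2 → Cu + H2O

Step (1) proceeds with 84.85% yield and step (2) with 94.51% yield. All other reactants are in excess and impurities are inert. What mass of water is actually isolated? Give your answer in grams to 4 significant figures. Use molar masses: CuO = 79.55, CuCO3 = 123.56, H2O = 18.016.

49.75 g

Pure CuCO3 = 692.7 × 0.6143 = 425.53 g.
n(CuCO3) = 425.53 / 123.56 = 3.4439 mol.
Step 1 (CuCO3:CuO = 1:1): theoretical n(CuO) = 3.4439 mol; at 84.85% yield, n(CuO) = 2.9221 mol.
Step 2 (CuO:H2O = 1:1): theoretical n(H2O) = 2.9221 mol, so theoretical mass = 2.9221 × 18.016 = 52.645 g.
At 94.51% yield, actual mass of H2O = 52.645 × 0.9451 = 49.755 g.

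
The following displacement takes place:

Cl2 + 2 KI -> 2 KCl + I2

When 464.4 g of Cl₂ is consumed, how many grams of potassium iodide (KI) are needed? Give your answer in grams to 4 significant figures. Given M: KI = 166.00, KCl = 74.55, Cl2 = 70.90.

n(Cl2) = 464.40 g / 70.90 g/mol = 6.5501 mol.
From the equation the Cl2:KI mole ratio is 1:2, so n(KI) = 6.5501 × 2/1 = 13.100 mol.
Mass of KI = 13.100 mol × 166.00 g/mol = 2174.6 g.

2175 g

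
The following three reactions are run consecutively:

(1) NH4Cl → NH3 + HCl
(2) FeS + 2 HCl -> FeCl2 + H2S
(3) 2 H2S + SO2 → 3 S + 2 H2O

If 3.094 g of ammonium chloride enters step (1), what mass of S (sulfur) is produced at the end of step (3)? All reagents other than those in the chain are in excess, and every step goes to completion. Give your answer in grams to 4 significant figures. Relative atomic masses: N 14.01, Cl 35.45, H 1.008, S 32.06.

M(NH4Cl) = 14.01 + 4(1.008) + 35.45 = 53.492 g/mol.
M(S) = 32.06 g/mol.
n(NH4Cl) = 3.094 / 53.492 = 0.057840 mol.
Reaction (1): NH4Cl→HCl ratio 1:1 ⇒ n(HCl) = 0.057840 mol.
Reaction (2): HCl→H2S ratio 2:1 ⇒ n(H2S) = 0.028920 mol.
Reaction (3): H2S→S ratio 2:3 ⇒ n(S) = 0.043380 mol.
Mass of S = 0.043380 × 32.06 = 1.3908 g.

1.391 g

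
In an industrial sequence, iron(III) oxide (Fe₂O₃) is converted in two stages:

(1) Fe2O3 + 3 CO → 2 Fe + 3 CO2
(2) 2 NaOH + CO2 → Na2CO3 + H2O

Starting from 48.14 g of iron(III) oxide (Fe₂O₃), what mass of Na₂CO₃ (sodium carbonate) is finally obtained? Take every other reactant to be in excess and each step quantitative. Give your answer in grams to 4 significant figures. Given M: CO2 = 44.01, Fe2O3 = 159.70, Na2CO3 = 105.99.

95.85 g

n(Fe2O3) = 48.140 / 159.70 = 0.30144 mol.
Step 1 gives a 1:3 ratio of Fe2O3 to CO2, so n(CO2) = 0.90432 mol.
In step 2 the CO2:Na2CO3 ratio is 1:1, so n(Na2CO3) = 0.90432 mol.
Mass of Na2CO3 = 0.90432 × 105.99 = 95.849 g.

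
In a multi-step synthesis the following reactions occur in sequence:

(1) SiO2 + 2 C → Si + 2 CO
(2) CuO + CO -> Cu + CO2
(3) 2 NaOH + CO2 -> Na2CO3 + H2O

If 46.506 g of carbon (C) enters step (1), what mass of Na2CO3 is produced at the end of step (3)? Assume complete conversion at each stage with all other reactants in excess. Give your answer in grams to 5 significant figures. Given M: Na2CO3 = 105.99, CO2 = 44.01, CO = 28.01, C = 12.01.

410.42 g

n(C) = 46.506 / 12.01 = 3.87227 mol.
Reaction (1): C→CO ratio 2:2 ⇒ n(CO) = 3.87227 mol.
Reaction (2): CO→CO2 ratio 1:1 ⇒ n(CO2) = 3.87227 mol.
Reaction (3): CO2→Na2CO3 ratio 1:1 ⇒ n(Na2CO3) = 3.87227 mol.
Mass of Na2CO3 = 3.87227 × 105.99 = 410.422 g.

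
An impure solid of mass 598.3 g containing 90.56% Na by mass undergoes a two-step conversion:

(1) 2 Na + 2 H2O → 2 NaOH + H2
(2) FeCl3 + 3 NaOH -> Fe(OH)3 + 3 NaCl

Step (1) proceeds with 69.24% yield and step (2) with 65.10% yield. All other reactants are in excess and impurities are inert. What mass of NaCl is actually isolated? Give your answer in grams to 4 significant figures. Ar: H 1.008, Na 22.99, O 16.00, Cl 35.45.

620.8 g

Pure Na = 598.3 × 0.9056 = 541.82 g.
M(Na) = 22.99 g/mol.
M(NaCl) = 22.99 + 35.45 = 58.44 g/mol.
n(Na) = 541.82 / 22.99 = 23.568 mol.
Step 1 (Na:NaOH = 2:2): theoretical n(NaOH) = 23.568 mol; at 69.24% yield, n(NaOH) = 16.318 mol.
Step 2 (NaOH:NaCl = 3:3): theoretical n(NaCl) = 16.318 mol, so theoretical mass = 16.318 × 58.44 = 953.64 g.
At 65.10% yield, actual mass of NaCl = 953.64 × 0.6510 = 620.82 g.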